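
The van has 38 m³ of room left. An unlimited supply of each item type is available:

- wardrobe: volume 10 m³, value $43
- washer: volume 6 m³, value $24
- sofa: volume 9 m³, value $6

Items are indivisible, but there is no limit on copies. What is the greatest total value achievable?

Best value-per-unit is wardrobe at 43/10; filling with it alone gives 3×43 = 129.
Optimal mix: 2×wardrobe + 3×washer → volume 38, value 158.

$158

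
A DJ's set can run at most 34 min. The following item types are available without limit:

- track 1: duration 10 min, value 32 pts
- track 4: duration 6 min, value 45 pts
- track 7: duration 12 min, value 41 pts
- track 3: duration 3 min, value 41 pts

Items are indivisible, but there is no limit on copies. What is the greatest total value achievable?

451 pts

Best value-per-unit is track 3 at 41/3, and filling with it alone uses duration 11×3=33. No mix of the others beats 11×41 = 451.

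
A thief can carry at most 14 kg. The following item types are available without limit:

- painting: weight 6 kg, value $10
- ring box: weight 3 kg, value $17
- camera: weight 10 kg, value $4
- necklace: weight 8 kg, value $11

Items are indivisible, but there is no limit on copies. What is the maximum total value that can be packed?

$68

Best value-per-unit is ring box at 17/3, and filling with it alone uses weight 4×3=12. No mix of the others beats 4×17 = 68.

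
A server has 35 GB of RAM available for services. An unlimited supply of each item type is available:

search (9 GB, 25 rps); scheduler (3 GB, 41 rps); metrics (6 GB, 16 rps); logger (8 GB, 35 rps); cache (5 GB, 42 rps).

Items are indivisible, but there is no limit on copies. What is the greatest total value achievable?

452 rps

Best value-per-unit is scheduler at 41/3; filling with it alone gives 11×41 = 451.
Optimal mix: 10×scheduler + 1×cache → memory 35, value 452.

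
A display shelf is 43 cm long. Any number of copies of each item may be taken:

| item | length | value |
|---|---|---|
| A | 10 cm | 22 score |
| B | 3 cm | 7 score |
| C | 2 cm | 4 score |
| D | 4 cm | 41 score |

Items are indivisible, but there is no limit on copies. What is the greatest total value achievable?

Best value-per-unit is D at 41/4; filling with it alone gives 10×41 = 410.
Optimal mix: 1×B + 10×D → length 43, value 417.

417 score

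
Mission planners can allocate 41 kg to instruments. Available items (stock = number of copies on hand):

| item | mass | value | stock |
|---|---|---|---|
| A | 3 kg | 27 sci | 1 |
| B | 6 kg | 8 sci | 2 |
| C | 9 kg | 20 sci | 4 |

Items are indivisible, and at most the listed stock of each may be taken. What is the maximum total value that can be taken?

Best selections within mass 41 and stock limits:
- 1×A + 4×C: mass 39, value 107
- 1×A + 1×B + 3×C: mass 36, value 95
Best: 107 sci.

107 sci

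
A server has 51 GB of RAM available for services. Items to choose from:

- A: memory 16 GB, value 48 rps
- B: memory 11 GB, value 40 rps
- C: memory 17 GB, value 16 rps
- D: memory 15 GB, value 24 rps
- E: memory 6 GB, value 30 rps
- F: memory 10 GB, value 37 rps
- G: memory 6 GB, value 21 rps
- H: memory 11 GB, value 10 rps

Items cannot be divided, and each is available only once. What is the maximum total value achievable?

Check high-value combinations within 51 GB:
- A+B+E+F+G: memory 16+11+6+10+6=49, value 48+40+30+37+21=176
- A+B+E+F: memory 16+11+6+10=43, value 48+40+30+37=155
- B+D+E+F+G: memory 11+15+6+10+6=48, value 40+24+30+37+21=152
- A+B+E+G+H: memory 16+11+6+6+11=50, value 48+40+30+21+10=149
Best: 176 rps.

176 rps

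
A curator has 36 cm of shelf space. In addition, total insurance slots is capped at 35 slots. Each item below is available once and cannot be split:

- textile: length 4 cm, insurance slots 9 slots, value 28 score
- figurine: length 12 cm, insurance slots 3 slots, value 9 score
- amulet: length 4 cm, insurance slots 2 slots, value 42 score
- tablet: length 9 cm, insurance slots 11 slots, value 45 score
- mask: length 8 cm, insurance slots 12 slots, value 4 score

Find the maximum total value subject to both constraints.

124 score

Feasible sets respecting both limits:
- textile+figurine+amulet+tablet: length 29, insurance slots 25, value 124
- textile+amulet+tablet+mask: length 25, insurance slots 34, value 119
- textile+amulet+tablet: length 17, insurance slots 22, value 115
- figurine+amulet+tablet+mask: length 33, insurance slots 28, value 100
Best: 124 score.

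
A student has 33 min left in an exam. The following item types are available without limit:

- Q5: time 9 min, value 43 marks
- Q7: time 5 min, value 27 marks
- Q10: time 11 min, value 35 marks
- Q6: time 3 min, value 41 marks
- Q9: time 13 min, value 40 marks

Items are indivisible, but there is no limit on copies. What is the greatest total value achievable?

Best value-per-unit is Q6 at 41/3, and filling with it alone uses time 11×3=33. No mix of the others beats 11×41 = 451.

451 marks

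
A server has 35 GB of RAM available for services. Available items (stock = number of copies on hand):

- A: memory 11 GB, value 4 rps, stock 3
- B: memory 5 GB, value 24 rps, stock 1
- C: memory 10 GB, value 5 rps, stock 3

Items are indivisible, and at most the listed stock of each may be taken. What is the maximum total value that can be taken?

Best selections within memory 35 and stock limits:
- 1×B + 3×C: memory 35, value 39
- 1×B + 2×C: memory 25, value 34
Best: 39 rps.

39 rps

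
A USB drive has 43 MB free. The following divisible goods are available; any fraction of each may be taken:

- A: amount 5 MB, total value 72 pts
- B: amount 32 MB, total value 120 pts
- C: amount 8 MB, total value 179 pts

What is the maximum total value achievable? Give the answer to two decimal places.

363.50

Take in order of value per unit:
- C (179/8 per unit): all 8 → value 179, running total 179.00
- A (72/5 per unit): all 5 → value 72, running total 251.00
- B (120/32 per unit): 30 of 32 → value 30×120/32 = 112.5000, running total 363.50
Total 363.50.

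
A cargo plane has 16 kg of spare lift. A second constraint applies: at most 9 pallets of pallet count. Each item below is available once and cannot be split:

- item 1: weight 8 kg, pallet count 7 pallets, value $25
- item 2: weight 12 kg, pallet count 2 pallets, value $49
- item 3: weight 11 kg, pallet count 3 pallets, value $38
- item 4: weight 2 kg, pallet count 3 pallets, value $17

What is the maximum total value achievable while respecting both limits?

Feasible sets respecting both limits:
- item 2+item 4: weight 14, pallet count 5, value 66
- item 3+item 4: weight 13, pallet count 6, value 55
- item 2: weight 12, pallet count 2, value 49
- item 3: weight 11, pallet count 3, value 38
Best: $66.

$66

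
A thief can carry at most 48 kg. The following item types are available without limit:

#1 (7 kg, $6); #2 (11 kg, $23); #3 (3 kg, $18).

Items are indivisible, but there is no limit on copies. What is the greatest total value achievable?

$288

Best value-per-unit is #3 at 18/3, and filling with it alone uses weight 16×3=48. No mix of the others beats 16×18 = 288.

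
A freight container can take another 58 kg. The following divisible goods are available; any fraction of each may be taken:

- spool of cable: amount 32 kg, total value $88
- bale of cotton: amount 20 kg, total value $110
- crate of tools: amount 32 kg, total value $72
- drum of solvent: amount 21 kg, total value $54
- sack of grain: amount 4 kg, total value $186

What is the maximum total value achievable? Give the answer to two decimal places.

389.14

Take in order of value per unit:
- sack of grain (186/4 per unit): all 4 → value 186, running total 186.00
- bale of cotton (110/20 per unit): all 20 → value 110, running total 296.00
- spool of cable (88/32 per unit): all 32 → value 88, running total 384.00
- drum of solvent (54/21 per unit): 2 of 21 → value 2×54/21 = 5.1429, running total 389.14
Total 389.14.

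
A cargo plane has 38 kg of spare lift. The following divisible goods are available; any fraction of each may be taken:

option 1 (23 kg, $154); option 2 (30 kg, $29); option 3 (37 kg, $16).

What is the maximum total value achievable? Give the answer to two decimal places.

Take in order of value per unit:
- option 1 (154/23 per unit): all 23 → value 154, running total 154.00
- option 2 (29/30 per unit): 15 of 30 → value 15×29/30 = 14.5000, running total 168.50
Total 168.50.

168.50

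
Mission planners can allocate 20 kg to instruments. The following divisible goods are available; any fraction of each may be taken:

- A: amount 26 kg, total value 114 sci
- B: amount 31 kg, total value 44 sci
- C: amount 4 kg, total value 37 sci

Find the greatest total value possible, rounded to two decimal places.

Take in order of value per unit:
- C (37/4 per unit): all 4 → value 37, running total 37.00
- A (114/26 per unit): 16 of 26 → value 16×114/26 = 70.1538, running total 107.15
Total 107.15.

107.15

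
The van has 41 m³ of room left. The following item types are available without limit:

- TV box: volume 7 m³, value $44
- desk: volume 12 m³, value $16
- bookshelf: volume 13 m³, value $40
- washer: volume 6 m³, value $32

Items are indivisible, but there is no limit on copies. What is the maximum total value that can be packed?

Best value-per-unit is TV box at 44/7; filling with it alone gives 5×44 = 220.
Optimal mix: 5×TV box + 1×washer → volume 41, value 252.

$252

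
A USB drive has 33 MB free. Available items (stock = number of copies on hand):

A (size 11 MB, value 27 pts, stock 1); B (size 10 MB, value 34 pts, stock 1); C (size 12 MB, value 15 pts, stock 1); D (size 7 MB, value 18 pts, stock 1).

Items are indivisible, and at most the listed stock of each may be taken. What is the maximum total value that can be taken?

79 pts

Best selections within size 33 and stock limits:
- 1×A + 1×B + 1×D: size 28, value 79
- 1×A + 1×B + 1×C: size 33, value 76
- 1×B + 1×C + 1×D: size 29, value 67
Best: 79 pts.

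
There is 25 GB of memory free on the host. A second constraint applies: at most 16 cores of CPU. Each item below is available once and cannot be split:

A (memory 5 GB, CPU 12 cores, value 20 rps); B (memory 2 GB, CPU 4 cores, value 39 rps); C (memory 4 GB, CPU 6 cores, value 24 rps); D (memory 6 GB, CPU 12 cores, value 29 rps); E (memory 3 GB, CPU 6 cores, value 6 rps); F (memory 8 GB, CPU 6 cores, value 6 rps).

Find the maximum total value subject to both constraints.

Feasible sets respecting both limits:
- B+C+E: memory 9, CPU 16, value 69
- B+C+F: memory 14, CPU 16, value 69
- B+D: memory 8, CPU 16, value 68
Best: 69 rps.

69 rps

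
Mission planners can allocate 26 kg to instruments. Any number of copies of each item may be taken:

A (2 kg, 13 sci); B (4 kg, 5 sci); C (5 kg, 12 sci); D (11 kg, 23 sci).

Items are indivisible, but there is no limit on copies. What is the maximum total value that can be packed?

169 sci

Best value-per-unit is A at 13/2, and filling with it alone uses mass 13×2=26. No mix of the others beats 13×13 = 169.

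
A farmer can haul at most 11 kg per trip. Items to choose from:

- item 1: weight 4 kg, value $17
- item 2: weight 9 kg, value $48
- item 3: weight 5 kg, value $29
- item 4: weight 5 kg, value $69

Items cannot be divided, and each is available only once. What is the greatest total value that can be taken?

Check high-value combinations within 11 kg:
- item 3+item 4: weight 5+5=10, value 29+69=98
- item 1+item 4: weight 4+5=9, value 17+69=86
- item 4: weight 5, value 69
- item 2: weight 9, value 48
Best: $98.

$98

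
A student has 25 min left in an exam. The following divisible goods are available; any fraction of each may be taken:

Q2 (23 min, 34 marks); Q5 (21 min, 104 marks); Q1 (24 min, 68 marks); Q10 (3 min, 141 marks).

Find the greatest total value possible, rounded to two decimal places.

Take in order of value per unit:
- Q10 (141/3 per unit): all 3 → value 141, running total 141.00
- Q5 (104/21 per unit): all 21 → value 104, running total 245.00
- Q1 (68/24 per unit): 1 of 24 → value 1×68/24 = 2.8333, running total 247.83
Total 247.83.

247.83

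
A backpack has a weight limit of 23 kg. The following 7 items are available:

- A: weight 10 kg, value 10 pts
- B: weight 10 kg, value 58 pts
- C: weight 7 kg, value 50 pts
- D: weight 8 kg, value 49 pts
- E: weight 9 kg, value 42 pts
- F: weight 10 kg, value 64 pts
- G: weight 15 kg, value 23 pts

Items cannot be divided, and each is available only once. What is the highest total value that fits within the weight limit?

This is a 0/1 knapsack; check combinations near the capacity.
- B+F: weight 10+10=20, value 58+64=122
- C+F: weight 7+10=17, value 50+64=114
- D+F: weight 8+10=18, value 49+64=113
- B+C: weight 10+7=17, value 58+50=108
- B+D: weight 10+8=18, value 58+49=107
Best: 122 pts.

122 pts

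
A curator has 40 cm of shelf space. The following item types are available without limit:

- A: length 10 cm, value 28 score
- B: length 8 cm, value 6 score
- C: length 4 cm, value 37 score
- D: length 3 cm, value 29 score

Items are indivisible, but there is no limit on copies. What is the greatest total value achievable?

385 score

Best value-per-unit is D at 29/3; filling with it alone gives 13×29 = 377.
Optimal mix: 1×C + 12×D → length 40, value 385.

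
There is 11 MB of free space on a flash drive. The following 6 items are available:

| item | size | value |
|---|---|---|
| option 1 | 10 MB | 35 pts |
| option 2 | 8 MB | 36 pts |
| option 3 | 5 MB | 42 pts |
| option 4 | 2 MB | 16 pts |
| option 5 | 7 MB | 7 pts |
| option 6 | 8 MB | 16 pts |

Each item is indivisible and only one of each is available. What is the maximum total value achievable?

Check high-value combinations within 11 MB:
- option 3+option 4: size 5+2=7, value 42+16=58
- option 2+option 4: size 8+2=10, value 36+16=52
- option 3: size 5, value 42
- option 2: size 8, value 36
Best: 58 pts.

58 pts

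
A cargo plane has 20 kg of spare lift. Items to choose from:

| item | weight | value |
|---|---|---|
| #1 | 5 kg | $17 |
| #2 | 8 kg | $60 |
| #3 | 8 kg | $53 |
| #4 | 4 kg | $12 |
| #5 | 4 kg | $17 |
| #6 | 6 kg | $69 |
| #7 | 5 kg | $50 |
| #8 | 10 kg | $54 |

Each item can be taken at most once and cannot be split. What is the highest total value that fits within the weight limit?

Check high-value combinations within 20 kg:
- #2+#6+#7: weight 8+6+5=19, value 60+69+50=179
- #3+#6+#7: weight 8+6+5=19, value 53+69+50=172
- #1+#5+#6+#7: weight 5+4+6+5=20, value 17+17+69+50=153
- #4+#5+#6+#7: weight 4+4+6+5=19, value 12+17+69+50=148
Best: $179.

$179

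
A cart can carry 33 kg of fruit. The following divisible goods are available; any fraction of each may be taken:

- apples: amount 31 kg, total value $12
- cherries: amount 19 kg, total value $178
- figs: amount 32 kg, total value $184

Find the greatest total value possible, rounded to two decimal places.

258.50

Take in order of value per unit:
- cherries (178/19 per unit): all 19 → value 178, running total 178.00
- figs (184/32 per unit): 14 of 32 → value 14×184/32 = 80.5000, running total 258.50
Total 258.50.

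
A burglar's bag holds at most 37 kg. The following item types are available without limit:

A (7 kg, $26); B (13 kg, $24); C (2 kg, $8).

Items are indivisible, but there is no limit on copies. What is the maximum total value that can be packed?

Best value-per-unit is C at 8/2; filling with it alone gives 18×8 = 144.
Optimal mix: 1×A + 15×C → weight 37, value 146.

$146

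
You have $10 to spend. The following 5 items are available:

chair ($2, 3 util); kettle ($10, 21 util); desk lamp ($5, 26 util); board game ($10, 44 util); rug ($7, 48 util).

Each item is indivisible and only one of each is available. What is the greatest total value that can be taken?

Check high-value combinations within $10:
- chair+rug: cost 2+7=9, value 3+48=51
- rug: cost 7, value 48
- board game: cost 10, value 44
- chair+desk lamp: cost 2+5=7, value 3+26=29
Best: 51 util.

51 util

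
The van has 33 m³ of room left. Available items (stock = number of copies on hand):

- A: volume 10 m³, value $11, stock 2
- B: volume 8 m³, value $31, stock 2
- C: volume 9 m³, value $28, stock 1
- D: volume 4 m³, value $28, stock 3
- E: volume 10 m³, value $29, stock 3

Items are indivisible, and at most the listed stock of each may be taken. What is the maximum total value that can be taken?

Top feasible selections:
- 2×B + 3×D: volume 28, value 146
- 2×B + 1×C + 2×D: volume 33, value 146
Best: $146.

$146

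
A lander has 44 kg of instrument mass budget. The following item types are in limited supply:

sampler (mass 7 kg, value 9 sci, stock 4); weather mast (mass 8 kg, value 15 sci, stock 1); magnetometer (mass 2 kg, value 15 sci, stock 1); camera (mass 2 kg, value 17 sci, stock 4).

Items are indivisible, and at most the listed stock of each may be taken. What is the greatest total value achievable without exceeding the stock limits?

Top feasible selections:
- 3×sampler + 1×weather mast + 1×magnetometer + 4×camera: mass 39, value 125
- 4×sampler + 1×magnetometer + 4×camera: mass 38, value 119
- 4×sampler + 1×weather mast + 4×camera: mass 44, value 119
- 4×sampler + 1×weather mast + 1×magnetometer + 3×camera: mass 44, value 117
Best: 125 sci.

125 sci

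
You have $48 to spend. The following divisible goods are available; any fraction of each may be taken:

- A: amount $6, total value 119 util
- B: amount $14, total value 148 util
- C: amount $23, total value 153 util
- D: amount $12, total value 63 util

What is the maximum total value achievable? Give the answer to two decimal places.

446.25

Take in order of value per unit:
- A (119/6 per unit): all 6 → value 119, running total 119.00
- B (148/14 per unit): all 14 → value 148, running total 267.00
- C (153/23 per unit): all 23 → value 153, running total 420.00
- D (63/12 per unit): 5 of 12 → value 5×63/12 = 26.2500, running total 446.25
Total 446.25.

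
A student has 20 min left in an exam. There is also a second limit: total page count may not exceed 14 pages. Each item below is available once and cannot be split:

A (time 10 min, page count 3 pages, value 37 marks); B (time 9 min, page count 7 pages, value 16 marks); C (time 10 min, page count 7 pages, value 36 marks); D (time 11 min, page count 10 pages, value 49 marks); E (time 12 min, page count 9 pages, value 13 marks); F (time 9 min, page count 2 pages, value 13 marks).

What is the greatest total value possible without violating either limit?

73 marks

Feasible sets respecting both limits:
- A+C: time 20, page count 10, value 73
- D+F: time 20, page count 12, value 62
- A+B: time 19, page count 10, value 53
- B+C: time 19, page count 14, value 52
Best: 73 marks.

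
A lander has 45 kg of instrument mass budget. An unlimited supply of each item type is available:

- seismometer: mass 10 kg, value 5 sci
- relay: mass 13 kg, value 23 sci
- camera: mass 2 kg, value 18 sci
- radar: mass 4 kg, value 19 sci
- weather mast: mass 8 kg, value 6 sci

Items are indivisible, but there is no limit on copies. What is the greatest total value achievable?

396 sci

Best value-per-unit is camera at 18/2, and filling with it alone uses mass 22×2=44. No mix of the others beats 22×18 = 396.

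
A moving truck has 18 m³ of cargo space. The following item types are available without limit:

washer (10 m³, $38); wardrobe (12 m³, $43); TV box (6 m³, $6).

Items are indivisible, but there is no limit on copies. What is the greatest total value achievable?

Best value-per-unit is washer at 38/10; filling with it alone gives 1×38 = 38.
Optimal mix: 1×wardrobe + 1×TV box → volume 18, value 49.

$49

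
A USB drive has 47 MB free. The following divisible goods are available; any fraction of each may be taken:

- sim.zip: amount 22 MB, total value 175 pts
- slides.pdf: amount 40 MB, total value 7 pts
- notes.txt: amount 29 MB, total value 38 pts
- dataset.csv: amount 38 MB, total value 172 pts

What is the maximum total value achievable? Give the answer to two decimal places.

Take in order of value per unit:
- sim.zip (175/22 per unit): all 22 → value 175, running total 175.00
- dataset.csv (172/38 per unit): 25 of 38 → value 25×172/38 = 113.1579, running total 288.16
Total 288.16.

288.16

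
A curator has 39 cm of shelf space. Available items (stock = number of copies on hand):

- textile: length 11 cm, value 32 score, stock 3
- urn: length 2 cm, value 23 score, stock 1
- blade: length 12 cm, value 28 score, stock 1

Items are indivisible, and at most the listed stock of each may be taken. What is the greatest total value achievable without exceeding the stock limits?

Best selections within length 39 and stock limits:
- 3×textile + 1×urn: length 35, value 119
- 2×textile + 1×urn + 1×blade: length 36, value 115
- 3×textile: length 33, value 96
- 2×textile + 1×blade: length 34, value 92
Best: 119 score.

119 score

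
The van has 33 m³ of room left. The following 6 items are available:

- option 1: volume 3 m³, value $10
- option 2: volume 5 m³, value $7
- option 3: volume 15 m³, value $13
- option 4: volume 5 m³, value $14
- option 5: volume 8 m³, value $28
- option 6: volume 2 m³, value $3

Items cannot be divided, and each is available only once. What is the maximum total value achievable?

Check high-value combinations within 33 m³:
- option 1+option 3+option 4+option 5+option 6: volume 3+15+5+8+2=33, value 10+13+14+28+3=68
- option 1+option 3+option 4+option 5: volume 3+15+5+8=31, value 10+13+14+28=65
- option 1+option 2+option 4+option 5+option 6: volume 3+5+5+8+2=23, value 10+7+14+28+3=62
- option 2+option 3+option 4+option 5: volume 5+15+5+8=33, value 7+13+14+28=62
Best: $68.

$68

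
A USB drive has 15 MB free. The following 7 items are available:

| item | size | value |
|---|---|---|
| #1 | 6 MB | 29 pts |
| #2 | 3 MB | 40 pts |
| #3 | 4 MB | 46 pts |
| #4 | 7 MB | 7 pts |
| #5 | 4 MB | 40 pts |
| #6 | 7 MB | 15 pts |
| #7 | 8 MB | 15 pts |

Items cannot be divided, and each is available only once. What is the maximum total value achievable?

Check high-value combinations within 15 MB:
- #2+#3+#5: size 3+4+4=11, value 40+46+40=126
- #1+#2+#3: size 6+3+4=13, value 29+40+46=115
- #1+#3+#5: size 6+4+4=14, value 29+46+40=115
- #1+#2+#5: size 6+3+4=13, value 29+40+40=109
- #2+#3+#6: size 3+4+7=14, value 40+46+15=101
Best: 126 pts.

126 pts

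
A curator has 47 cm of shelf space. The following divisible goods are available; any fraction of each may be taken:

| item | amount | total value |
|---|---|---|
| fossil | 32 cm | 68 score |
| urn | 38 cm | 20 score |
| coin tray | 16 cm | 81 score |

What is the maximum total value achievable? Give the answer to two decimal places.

146.88

Take in order of value per unit:
- coin tray (81/16 per unit): all 16 → value 81, running total 81.00
- fossil (68/32 per unit): 31 of 32 → value 31×68/32 = 65.8750, running total 146.88
Total 146.88.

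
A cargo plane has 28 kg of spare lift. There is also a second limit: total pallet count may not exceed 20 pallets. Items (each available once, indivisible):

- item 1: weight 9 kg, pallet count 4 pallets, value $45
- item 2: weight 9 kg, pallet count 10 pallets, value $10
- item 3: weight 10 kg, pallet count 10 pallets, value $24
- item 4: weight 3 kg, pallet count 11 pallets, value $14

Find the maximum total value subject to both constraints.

Feasible sets respecting both limits:
- item 1+item 3: weight 19, pallet count 14, value 69
- item 1+item 4: weight 12, pallet count 15, value 59
- item 1+item 2: weight 18, pallet count 14, value 55
Best: $69.

$69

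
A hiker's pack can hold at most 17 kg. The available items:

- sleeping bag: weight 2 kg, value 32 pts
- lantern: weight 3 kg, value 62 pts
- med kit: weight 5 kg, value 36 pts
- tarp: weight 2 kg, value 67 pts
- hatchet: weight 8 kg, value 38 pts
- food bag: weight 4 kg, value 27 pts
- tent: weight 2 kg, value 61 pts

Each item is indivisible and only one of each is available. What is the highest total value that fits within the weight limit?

260 pts

Check high-value combinations within 17 kg:
- sleeping bag+lantern+tarp+hatchet+tent: weight 2+3+2+8+2=17, value 32+62+67+38+61=260
- sleeping bag+lantern+med kit+tarp+tent: weight 2+3+5+2+2=14, value 32+62+36+67+61=258
- lantern+med kit+tarp+food bag+tent: weight 3+5+2+4+2=16, value 62+36+67+27+61=253
- sleeping bag+lantern+tarp+food bag+tent: weight 2+3+2+4+2=13, value 32+62+67+27+61=249
Best: 260 pts.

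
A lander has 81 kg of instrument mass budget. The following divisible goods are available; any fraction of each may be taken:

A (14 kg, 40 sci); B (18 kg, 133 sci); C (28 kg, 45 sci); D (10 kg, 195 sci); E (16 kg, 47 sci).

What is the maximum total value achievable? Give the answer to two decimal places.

Take in order of value per unit:
- D (195/10 per unit): all 10 → value 195, running total 195.00
- B (133/18 per unit): all 18 → value 133, running total 328.00
- E (47/16 per unit): all 16 → value 47, running total 375.00
- A (40/14 per unit): all 14 → value 40, running total 415.00
- C (45/28 per unit): 23 of 28 → value 23×45/28 = 36.9643, running total 451.96
Total 451.96.

451.96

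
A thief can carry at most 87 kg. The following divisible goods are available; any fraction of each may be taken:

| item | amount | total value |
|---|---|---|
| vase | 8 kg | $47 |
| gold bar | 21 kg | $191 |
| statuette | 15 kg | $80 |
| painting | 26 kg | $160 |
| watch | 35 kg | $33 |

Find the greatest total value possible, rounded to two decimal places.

Take in order of value per unit:
- gold bar (191/21 per unit): all 21 → value 191, running total 191.00
- painting (160/26 per unit): all 26 → value 160, running total 351.00
- vase (47/8 per unit): all 8 → value 47, running total 398.00
- statuette (80/15 per unit): all 15 → value 80, running total 478.00
- watch (33/35 per unit): 17 of 35 → value 17×33/35 = 16.0286, running total 494.03
Total 494.03.

494.03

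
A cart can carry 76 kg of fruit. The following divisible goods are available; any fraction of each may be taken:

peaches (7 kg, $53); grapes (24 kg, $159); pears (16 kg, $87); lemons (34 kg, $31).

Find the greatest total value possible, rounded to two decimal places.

Take in order of value per unit:
- peaches (53/7 per unit): all 7 → value 53, running total 53.00
- grapes (159/24 per unit): all 24 → value 159, running total 212.00
- pears (87/16 per unit): all 16 → value 87, running total 299.00
- lemons (31/34 per unit): 29 of 34 → value 29×31/34 = 26.4412, running total 325.44
Total 325.44.

325.44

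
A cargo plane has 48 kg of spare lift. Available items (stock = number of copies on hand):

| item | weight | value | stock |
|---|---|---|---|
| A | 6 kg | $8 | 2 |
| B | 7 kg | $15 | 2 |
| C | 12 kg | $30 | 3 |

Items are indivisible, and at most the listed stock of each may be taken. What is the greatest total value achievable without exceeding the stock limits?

$106

Best selections within weight 48 and stock limits:
- 2×A + 3×C: weight 48, value 106
- 1×B + 3×C: weight 43, value 105
- 1×A + 3×C: weight 42, value 98
- 1×A + 2×B + 2×C: weight 44, value 98
Best: $106.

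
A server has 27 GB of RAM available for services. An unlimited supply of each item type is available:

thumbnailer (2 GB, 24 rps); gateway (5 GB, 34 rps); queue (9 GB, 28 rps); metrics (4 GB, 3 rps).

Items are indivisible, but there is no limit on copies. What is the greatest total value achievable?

Best value-per-unit is thumbnailer at 24/2, and filling with it alone uses memory 13×2=26. No mix of the others beats 13×24 = 312.

312 rps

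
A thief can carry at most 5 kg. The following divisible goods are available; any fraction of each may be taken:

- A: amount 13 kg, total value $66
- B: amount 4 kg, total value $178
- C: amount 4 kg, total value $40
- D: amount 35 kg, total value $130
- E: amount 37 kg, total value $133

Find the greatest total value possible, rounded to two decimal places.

188.00

Take in order of value per unit:
- B (178/4 per unit): all 4 → value 178, running total 178.00
- C (40/4 per unit): 1 of 4 → value 1×40/4 = 10.0000, running total 188.00
Total 188.00.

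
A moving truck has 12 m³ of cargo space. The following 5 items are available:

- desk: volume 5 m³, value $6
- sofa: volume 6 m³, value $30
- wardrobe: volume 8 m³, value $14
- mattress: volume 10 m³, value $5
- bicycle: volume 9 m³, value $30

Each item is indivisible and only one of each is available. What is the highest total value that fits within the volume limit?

This is a 0/1 knapsack; check combinations near the capacity.
- desk+sofa: volume 5+6=11, value 6+30=36
- sofa: volume 6, value 30
- bicycle: volume 9, value 30
- wardrobe: volume 8, value 14
Best: $36.

$36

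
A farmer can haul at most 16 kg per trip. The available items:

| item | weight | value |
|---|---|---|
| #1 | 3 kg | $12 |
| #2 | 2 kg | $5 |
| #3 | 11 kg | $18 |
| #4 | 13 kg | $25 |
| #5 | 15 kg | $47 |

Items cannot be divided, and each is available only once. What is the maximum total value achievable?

Check high-value combinations within 16 kg:
- #5: weight 15, value 47
- #1+#4: weight 3+13=16, value 12+25=37
- #1+#2+#3: weight 3+2+11=16, value 12+5+18=35
- #1+#3: weight 3+11=14, value 12+18=30
Best: $47.

$47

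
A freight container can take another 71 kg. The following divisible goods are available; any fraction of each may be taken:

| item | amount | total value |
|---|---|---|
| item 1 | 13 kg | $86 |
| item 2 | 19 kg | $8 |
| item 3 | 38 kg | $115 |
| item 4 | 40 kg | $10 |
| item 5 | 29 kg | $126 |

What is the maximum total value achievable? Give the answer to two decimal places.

Take in order of value per unit:
- item 1 (86/13 per unit): all 13 → value 86, running total 86.00
- item 5 (126/29 per unit): all 29 → value 126, running total 212.00
- item 3 (115/38 per unit): 29 of 38 → value 29×115/38 = 87.7632, running total 299.76
Total 299.76.

299.76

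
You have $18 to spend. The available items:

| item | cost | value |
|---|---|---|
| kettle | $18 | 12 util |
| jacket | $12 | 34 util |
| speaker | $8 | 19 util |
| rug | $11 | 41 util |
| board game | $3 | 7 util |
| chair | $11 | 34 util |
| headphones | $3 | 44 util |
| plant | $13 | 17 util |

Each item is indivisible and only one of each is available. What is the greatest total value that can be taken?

92 util

This is a 0/1 knapsack; check combinations near the capacity.
- rug+board game+headphones: cost 11+3+3=17, value 41+7+44=92
- rug+headphones: cost 11+3=14, value 41+44=85
- board game+chair+headphones: cost 3+11+3=17, value 7+34+44=85
- jacket+board game+headphones: cost 12+3+3=18, value 34+7+44=85
- chair+headphones: cost 11+3=14, value 34+44=78
Best: 92 util.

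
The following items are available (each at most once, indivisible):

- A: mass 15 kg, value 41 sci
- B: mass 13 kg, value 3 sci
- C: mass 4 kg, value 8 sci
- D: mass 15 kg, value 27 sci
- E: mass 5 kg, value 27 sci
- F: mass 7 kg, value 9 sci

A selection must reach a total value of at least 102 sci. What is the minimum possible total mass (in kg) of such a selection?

Subsets with value ≥ 102, sorted by total mass:
- A+C+D+E: mass 39, value 103
- A+D+E+F: mass 42, value 104
- A+C+D+E+F: mass 46, value 112
- A+B+C+D+E: mass 52, value 106
Minimum mass: 39 kg.

39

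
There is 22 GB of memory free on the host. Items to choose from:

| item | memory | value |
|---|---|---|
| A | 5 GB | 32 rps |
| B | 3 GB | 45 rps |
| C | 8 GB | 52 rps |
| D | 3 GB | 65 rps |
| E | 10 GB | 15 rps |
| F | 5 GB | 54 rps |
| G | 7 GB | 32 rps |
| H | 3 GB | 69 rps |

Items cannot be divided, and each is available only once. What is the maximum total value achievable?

This is a 0/1 knapsack; check combinations near the capacity.
- B+C+D+F+H: memory 3+8+3+5+3=22, value 45+52+65+54+69=285
- A+B+D+F+H: memory 5+3+3+5+3=19, value 32+45+65+54+69=265
- B+D+F+G+H: memory 3+3+5+7+3=21, value 45+65+54+32+69=265
Best: 285 rps.

285 rps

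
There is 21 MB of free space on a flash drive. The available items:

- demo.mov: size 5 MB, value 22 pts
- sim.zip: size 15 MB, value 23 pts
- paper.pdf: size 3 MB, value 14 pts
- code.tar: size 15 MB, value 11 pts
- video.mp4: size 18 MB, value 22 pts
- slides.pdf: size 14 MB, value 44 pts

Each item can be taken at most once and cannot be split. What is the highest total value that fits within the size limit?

Check high-value combinations within 21 MB:
- demo.mov+slides.pdf: size 5+14=19, value 22+44=66
- paper.pdf+slides.pdf: size 3+14=17, value 14+44=58
- demo.mov+sim.zip: size 5+15=20, value 22+23=45
- slides.pdf: size 14, value 44
- sim.zip+paper.pdf: size 15+3=18, value 23+14=37
Best: 66 pts.

66 pts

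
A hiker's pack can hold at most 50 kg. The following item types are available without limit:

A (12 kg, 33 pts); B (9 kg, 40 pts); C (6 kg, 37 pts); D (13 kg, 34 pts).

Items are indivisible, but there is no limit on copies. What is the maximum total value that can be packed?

Best value-per-unit is C at 37/6, and filling with it alone uses weight 8×6=48. No mix of the others beats 8×37 = 296.

296 pts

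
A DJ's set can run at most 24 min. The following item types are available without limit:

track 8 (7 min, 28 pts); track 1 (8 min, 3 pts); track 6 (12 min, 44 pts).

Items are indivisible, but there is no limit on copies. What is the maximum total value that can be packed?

88 pts

Best value-per-unit is track 8 at 28/7; filling with it alone gives 3×28 = 84.
Optimal mix: 2×track 6 → duration 24, value 88.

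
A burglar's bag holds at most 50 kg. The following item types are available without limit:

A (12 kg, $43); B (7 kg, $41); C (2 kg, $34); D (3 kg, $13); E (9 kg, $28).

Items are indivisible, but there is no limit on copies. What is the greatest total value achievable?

$850

Best value-per-unit is C at 34/2, and filling with it alone uses weight 25×2=50. No mix of the others beats 25×34 = 850.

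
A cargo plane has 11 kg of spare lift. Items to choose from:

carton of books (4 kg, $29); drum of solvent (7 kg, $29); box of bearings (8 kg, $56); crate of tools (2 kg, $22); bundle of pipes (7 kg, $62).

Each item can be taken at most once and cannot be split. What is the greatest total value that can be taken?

$91

Check high-value combinations within 11 kg:
- carton of books+bundle of pipes: weight 4+7=11, value 29+62=91
- crate of tools+bundle of pipes: weight 2+7=9, value 22+62=84
- box of bearings+crate of tools: weight 8+2=10, value 56+22=78
- bundle of pipes: weight 7, value 62
Best: $91.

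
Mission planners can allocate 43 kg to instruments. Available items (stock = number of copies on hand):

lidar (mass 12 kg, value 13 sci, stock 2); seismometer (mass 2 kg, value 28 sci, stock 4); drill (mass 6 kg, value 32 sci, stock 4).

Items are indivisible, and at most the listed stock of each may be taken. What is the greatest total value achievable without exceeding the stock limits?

240 sci

Top feasible selections:
- 4×seismometer + 4×drill: mass 32, value 240
- 1×lidar + 3×seismometer + 4×drill: mass 42, value 225
- 1×lidar + 4×seismometer + 3×drill: mass 38, value 221
Best: 240 sci.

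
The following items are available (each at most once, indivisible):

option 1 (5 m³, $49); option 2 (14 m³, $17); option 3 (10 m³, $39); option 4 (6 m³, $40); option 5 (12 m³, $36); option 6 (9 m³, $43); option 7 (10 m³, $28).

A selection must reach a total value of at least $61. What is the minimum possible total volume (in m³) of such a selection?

Subsets with value ≥ 61, sorted by total volume:
- option 1+option 4: volume 11, value 89
- option 1+option 6: volume 14, value 92
- option 1+option 3: volume 15, value 88
Minimum volume: 11 m³.

11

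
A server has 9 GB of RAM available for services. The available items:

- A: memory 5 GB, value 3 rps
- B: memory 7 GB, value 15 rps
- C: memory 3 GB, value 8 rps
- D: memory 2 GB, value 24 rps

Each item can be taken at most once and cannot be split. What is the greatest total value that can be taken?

Check high-value combinations within 9 GB:
- B+D: memory 7+2=9, value 15+24=39
- C+D: memory 3+2=5, value 8+24=32
- A+D: memory 5+2=7, value 3+24=27
Best: 39 rps.

39 rps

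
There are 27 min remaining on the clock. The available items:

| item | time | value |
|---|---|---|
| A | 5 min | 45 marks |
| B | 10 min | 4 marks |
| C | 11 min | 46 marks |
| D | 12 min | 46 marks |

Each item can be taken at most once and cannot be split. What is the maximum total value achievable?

95 marks

This is a 0/1 knapsack; check combinations near the capacity.
- A+B+C: time 5+10+11=26, value 45+4+46=95
- A+B+D: time 5+10+12=27, value 45+4+46=95
- C+D: time 11+12=23, value 46+46=92
- A+C: time 5+11=16, value 45+46=91
Best: 95 marks.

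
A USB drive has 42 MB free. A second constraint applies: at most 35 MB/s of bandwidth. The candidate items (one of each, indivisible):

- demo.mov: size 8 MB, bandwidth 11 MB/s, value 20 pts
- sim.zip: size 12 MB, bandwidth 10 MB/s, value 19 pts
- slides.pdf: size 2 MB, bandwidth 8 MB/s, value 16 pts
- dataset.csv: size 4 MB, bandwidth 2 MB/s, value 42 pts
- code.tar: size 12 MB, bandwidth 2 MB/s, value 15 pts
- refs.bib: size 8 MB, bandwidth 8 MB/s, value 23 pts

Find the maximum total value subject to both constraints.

116 pts

Feasible sets respecting both limits:
- demo.mov+slides.pdf+dataset.csv+code.tar+refs.bib: size 34, bandwidth 31, value 116
- sim.zip+slides.pdf+dataset.csv+code.tar+refs.bib: size 38, bandwidth 30, value 115
- demo.mov+sim.zip+slides.pdf+dataset.csv+code.tar: size 38, bandwidth 33, value 112
Best: 116 pts.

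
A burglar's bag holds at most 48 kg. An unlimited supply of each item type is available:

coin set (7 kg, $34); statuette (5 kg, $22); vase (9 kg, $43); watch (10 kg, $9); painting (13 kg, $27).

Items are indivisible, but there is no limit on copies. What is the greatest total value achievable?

Best value-per-unit is coin set at 34/7; filling with it alone gives 6×34 = 204.
Optimal mix: 3×coin set + 3×vase → weight 48, value 231.

$231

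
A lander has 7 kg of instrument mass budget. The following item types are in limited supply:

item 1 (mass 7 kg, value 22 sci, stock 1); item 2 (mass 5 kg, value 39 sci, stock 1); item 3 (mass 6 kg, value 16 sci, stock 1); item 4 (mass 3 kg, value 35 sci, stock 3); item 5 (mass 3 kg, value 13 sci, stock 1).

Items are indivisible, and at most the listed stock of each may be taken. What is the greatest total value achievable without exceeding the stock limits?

70 sci

Top feasible selections:
- 2×item 4: mass 6, value 70
- 1×item 4 + 1×item 5: mass 6, value 48
Best: 70 sci.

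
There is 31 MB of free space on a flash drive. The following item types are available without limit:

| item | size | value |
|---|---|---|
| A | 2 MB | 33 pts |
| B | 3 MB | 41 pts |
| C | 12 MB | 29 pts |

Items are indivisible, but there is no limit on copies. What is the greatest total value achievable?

Best value-per-unit is A at 33/2; filling with it alone gives 15×33 = 495.
Optimal mix: 14×A + 1×B → size 31, value 503.

503 pts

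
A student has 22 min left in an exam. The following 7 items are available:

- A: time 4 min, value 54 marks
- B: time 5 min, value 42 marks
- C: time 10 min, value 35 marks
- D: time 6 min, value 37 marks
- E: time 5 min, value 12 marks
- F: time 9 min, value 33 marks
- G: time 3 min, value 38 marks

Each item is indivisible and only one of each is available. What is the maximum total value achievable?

Check high-value combinations within 22 min:
- A+B+D+G: time 4+5+6+3=18, value 54+42+37+38=171
- A+B+C+G: time 4+5+10+3=22, value 54+42+35+38=169
- A+B+F+G: time 4+5+9+3=21, value 54+42+33+38=167
- A+D+F+G: time 4+6+9+3=22, value 54+37+33+38=162
- A+B+E+G: time 4+5+5+3=17, value 54+42+12+38=146
Best: 171 marks.

171 marks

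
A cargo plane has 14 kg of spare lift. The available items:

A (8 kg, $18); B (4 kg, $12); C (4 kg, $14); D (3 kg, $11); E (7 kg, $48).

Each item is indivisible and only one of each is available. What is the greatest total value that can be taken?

Check high-value combinations within 14 kg:
- C+D+E: weight 4+3+7=14, value 14+11+48=73
- B+D+E: weight 4+3+7=14, value 12+11+48=71
- C+E: weight 4+7=11, value 14+48=62
- B+E: weight 4+7=11, value 12+48=60
Best: $73.

$73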